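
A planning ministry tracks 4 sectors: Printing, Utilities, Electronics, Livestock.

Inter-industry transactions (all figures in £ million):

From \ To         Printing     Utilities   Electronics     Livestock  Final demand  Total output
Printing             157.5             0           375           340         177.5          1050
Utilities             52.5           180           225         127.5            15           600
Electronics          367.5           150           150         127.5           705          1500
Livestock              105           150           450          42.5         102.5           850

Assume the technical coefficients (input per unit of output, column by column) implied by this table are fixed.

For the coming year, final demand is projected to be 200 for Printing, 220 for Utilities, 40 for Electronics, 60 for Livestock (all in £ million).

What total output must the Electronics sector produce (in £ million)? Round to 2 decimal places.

Technical coefficients a_ij = z_ij / X_j:
  a_11 = 157.5/1050 = 0.15, a_21 = 52.5/1050 = 0.05, a_31 = 367.5/1050 = 0.35, a_41 = 105/1050 = 0.10
  a_12 = 0/600 = 0.00, a_22 = 180/600 = 0.30, a_32 = 150/600 = 0.25, a_42 = 150/600 = 0.25
  a_13 = 375/1500 = 0.25, a_23 = 225/1500 = 0.15, a_33 = 150/1500 = 0.10, a_43 = 450/1500 = 0.30
  a_14 = 340/850 = 0.40, a_24 = 127.5/850 = 0.15, a_34 = 127.5/850 = 0.15, a_44 = 42.5/850 = 0.05
I − A =
  [   0.85     0.00    -0.25    -0.40]
  [  -0.05     0.70    -0.15    -0.15]
  [  -0.35    -0.25     0.90    -0.15]
  [  -0.10    -0.25    -0.30     0.95]
Compute the cofactors C_ij = (−1)^(i+j)·(3×3 minor ij) of I−A; the adjugate is their transpose:
adj(I−A) = Cᵀ =
  [ 0.480750   0.188750   0.255875   0.272625]
  [ 0.121875   0.523625   0.175000   0.161625]
  [ 0.247625   0.258750   0.500375   0.224125]
  [ 0.160875   0.239375   0.231000   0.439250]
det(I−A) = Σ_j (I−A)_1j·C_1j = (0.85)(0.480750) + (0.00)(0.121875) + (-0.25)(0.247625) + (-0.40)(0.160875) = 0.28238125
(I − A)⁻¹ = adj(I−A) / det(I−A) ≈
  [   1.7025     0.6684     0.9061     0.9655]
  [   0.4316     1.8543     0.6197     0.5724]
  [   0.8769     0.9163     1.7720     0.7937]
  [   0.5697     0.8477     0.8180     1.5555]
x = (I − A)⁻¹ d = adj(I−A)·d / det(I−A), with det(I−A) = 0.28238125:
  x_1 = (0.480750·200 + 0.188750·220 + 0.255875·40 + 0.272625·60) / 0.28238125 = 164.2675 / 0.28238125 ≈ 581.72
  x_2 = (0.121875·200 + 0.523625·220 + 0.175000·40 + 0.161625·60) / 0.28238125 = 156.27 / 0.28238125 ≈ 553.40
  x_3 = (0.247625·200 + 0.258750·220 + 0.500375·40 + 0.224125·60) / 0.28238125 = 139.9125 / 0.28238125 ≈ 495.47
  x_4 = (0.160875·200 + 0.239375·220 + 0.231000·40 + 0.439250·60) / 0.28238125 = 120.4325 / 0.28238125 ≈ 426.49

x_3 = 495.47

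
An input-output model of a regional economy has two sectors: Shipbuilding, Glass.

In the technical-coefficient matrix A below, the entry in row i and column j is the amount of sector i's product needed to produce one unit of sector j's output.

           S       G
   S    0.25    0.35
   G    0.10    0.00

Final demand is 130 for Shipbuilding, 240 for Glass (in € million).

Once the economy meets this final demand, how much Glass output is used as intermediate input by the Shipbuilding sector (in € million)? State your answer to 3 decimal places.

z_GS = 29.930

I − A =
  [   0.75    -0.35]
  [  -0.10     1.00]
det(I−A) = (0.75)(1.00) − (-0.35)(-0.10) = 0.7150
adj(I−A) = [[1.00, 0.35], [0.10, 0.75]]
(I − A)⁻¹ = adj(I−A) / det(I−A) ≈
  [   1.3986     0.4895]
  [   0.1399     1.0490]
First solve x = (I − A)⁻¹ d = adj(I−A)·d / det(I−A); in particular x_S = (1.00·130 + 0.35·240) / 0.7150 = 214.00 / 0.7150 ≈ 299.30070.
Intermediate flow from G to S: z_GS = a_GS · x_S = 0.10 × 214.00 / 0.7150 = 21.40 / 0.7150 ≈ 29.930.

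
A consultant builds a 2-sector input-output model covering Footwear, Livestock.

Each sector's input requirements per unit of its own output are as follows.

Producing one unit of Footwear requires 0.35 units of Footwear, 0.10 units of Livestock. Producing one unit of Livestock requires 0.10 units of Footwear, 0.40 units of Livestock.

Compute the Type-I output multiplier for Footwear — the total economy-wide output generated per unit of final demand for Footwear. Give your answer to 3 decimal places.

m_F = 1.842

I − A =
  [   0.65    -0.10]
  [  -0.10     0.60]
det(I−A) = (0.65)(0.60) − (-0.10)(-0.10) = 0.3800
adj(I−A) = [[0.60, 0.10], [0.10, 0.65]]
(I − A)⁻¹ = adj(I−A) / det(I−A) ≈
  [   1.5789     0.2632]
  [   0.2632     1.7105]
The output multiplier for sector j is the column-j sum of the Leontief inverse (I − A)⁻¹ = adj(I−A) / det(I−A).
Column F of adj(I−A): (0.60, 0.10); det(I−A) = 0.3800.
m_F = (0.60 + 0.10) / 0.3800 = 0.70 / 0.3800 ≈ 1.842.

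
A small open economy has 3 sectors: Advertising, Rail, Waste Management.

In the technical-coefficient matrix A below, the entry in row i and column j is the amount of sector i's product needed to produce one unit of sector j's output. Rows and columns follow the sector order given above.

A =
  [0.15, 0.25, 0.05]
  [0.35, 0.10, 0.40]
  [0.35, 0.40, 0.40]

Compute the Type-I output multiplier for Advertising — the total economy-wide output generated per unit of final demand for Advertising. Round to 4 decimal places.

I − A =
  [   0.85    -0.25    -0.05]
  [  -0.35     0.90    -0.40]
  [  -0.35    -0.40     0.60]
Cofactors of I−A, C_ij = (−1)^(i+j)·(minor ij) (rows/columns in the sector order above):
  C_11 = (0.90)(0.60) − (-0.40)(-0.40) = 0.3800
  C_12 = −[(-0.35)(0.60) − (-0.40)(-0.35)] = 0.3500
  C_13 = (-0.35)(-0.40) − (0.90)(-0.35) = 0.4550
  C_21 = −[(-0.25)(0.60) − (-0.05)(-0.40)] = 0.1700
  C_22 = (0.85)(0.60) − (-0.05)(-0.35) = 0.4925
  C_23 = −[(0.85)(-0.40) − (-0.25)(-0.35)] = 0.4275
  C_31 = (-0.25)(-0.40) − (-0.05)(0.90) = 0.1450
  C_32 = −[(0.85)(-0.40) − (-0.05)(-0.35)] = 0.3575
  C_33 = (0.85)(0.90) − (-0.25)(-0.35) = 0.6775
det(I−A) = Σ_j (I−A)_1j·C_1j = (0.85)(0.3800) + (-0.25)(0.3500) + (-0.05)(0.4550) = 0.21275
adj(I−A) = Cᵀ =
  [ 0.3800   0.1700   0.1450]
  [ 0.3500   0.4925   0.3575]
  [ 0.4550   0.4275   0.6775]
(I − A)⁻¹ = adj(I−A) / det(I−A) ≈
  [   1.78613     0.79906     0.68155]
  [   1.64512     2.31492     1.68038]
  [   2.13866     2.00940     3.18449]
The output multiplier for sector j is the column-j sum of the Leontief inverse (I − A)⁻¹ = adj(I−A) / det(I−A).
Column 1 of adj(I−A): (0.3800, 0.3500, 0.4550); det(I−A) = 0.21275.
m_1 = (0.3800 + 0.3500 + 0.4550) / 0.21275 = 1.185 / 0.21275 ≈ 5.5699.

m_1 = 5.5699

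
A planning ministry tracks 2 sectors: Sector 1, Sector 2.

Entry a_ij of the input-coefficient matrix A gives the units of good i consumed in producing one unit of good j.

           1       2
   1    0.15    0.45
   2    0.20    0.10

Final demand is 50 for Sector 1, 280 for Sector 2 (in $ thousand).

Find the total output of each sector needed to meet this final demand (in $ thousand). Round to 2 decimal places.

I − A =
  [   0.85    -0.45]
  [  -0.20     0.90]
det(I−A) = (0.85)(0.90) − (-0.45)(-0.20) = 0.6750
adj(I−A) = [[0.90, 0.45], [0.20, 0.85]]
(I − A)⁻¹ = adj(I−A) / det(I−A) ≈
  [   1.3333     0.6667]
  [   0.2963     1.2593]
x = (I − A)⁻¹ d = adj(I−A)·d / det(I−A), with det(I−A) = 0.6750:
  x_1 = (0.90·50 + 0.45·280) / 0.6750 = 171.00 / 0.6750 ≈ 253.33
  x_2 = (0.20·50 + 0.85·280) / 0.6750 = 248.00 / 0.6750 ≈ 367.41

x_1 = 253.33, x_2 = 367.41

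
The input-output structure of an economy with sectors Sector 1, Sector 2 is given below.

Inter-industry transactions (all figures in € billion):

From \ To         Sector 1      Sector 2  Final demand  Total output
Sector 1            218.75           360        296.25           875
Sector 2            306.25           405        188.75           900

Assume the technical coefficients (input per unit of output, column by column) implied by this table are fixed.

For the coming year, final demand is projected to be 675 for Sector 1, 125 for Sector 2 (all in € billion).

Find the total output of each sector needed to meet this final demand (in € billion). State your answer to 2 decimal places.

x_1 = 1545.87, x_2 = 1211.01

Technical coefficients a_ij = z_ij / X_j:
  a_11 = 218.75/875 = 0.25, a_21 = 306.25/875 = 0.35
  a_12 = 360/900 = 0.40, a_22 = 405/900 = 0.45
I − A =
  [   0.75    -0.40]
  [  -0.35     0.55]
det(I−A) = (0.75)(0.55) − (-0.40)(-0.35) = 0.2725
adj(I−A) = [[0.55, 0.40], [0.35, 0.75]]
(I − A)⁻¹ = adj(I−A) / det(I−A) ≈
  [   2.0183     1.4679]
  [   1.2844     2.7523]
x = (I − A)⁻¹ d = adj(I−A)·d / det(I−A), with det(I−A) = 0.2725:
  x_1 = (0.55·675 + 0.40·125) / 0.2725 = 421.25 / 0.2725 ≈ 1545.87
  x_2 = (0.35·675 + 0.75·125) / 0.2725 = 330.00 / 0.2725 ≈ 1211.01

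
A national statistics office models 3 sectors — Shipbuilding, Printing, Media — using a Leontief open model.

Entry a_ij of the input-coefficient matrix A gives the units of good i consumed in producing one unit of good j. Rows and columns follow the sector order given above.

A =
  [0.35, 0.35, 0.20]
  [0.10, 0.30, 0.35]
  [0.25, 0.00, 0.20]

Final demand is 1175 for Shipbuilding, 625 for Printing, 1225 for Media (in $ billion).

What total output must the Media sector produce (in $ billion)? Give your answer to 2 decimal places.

I − A =
  [   0.65    -0.35    -0.20]
  [  -0.10     0.70    -0.35]
  [  -0.25     0.00     0.80]
Cofactors of I−A, C_ij = (−1)^(i+j)·(minor ij) (rows/columns in the sector order above):
  C_11 = (0.70)(0.80) − (-0.35)(0.00) = 0.5600
  C_12 = −[(-0.10)(0.80) − (-0.35)(-0.25)] = 0.1675
  C_13 = (-0.10)(0.00) − (0.70)(-0.25) = 0.1750
  C_21 = −[(-0.35)(0.80) − (-0.20)(0.00)] = 0.2800
  C_22 = (0.65)(0.80) − (-0.20)(-0.25) = 0.4700
  C_23 = −[(0.65)(0.00) − (-0.35)(-0.25)] = 0.0875
  C_31 = (-0.35)(-0.35) − (-0.20)(0.70) = 0.2625
  C_32 = −[(0.65)(-0.35) − (-0.20)(-0.10)] = 0.2475
  C_33 = (0.65)(0.70) − (-0.35)(-0.10) = 0.4200
det(I−A) = Σ_j (I−A)_1j·C_1j = (0.65)(0.5600) + (-0.35)(0.1675) + (-0.20)(0.1750) = 0.270375
adj(I−A) = Cᵀ =
  [ 0.5600   0.2800   0.2625]
  [ 0.1675   0.4700   0.2475]
  [ 0.1750   0.0875   0.4200]
(I − A)⁻¹ = adj(I−A) / det(I−A) ≈
  [   2.0712     1.0356     0.9709]
  [   0.6195     1.7383     0.9154]
  [   0.6472     0.3236     1.5534]
x = (I − A)⁻¹ d = adj(I−A)·d / det(I−A), with det(I−A) = 0.270375:
  x_1 = (0.5600·1175 + 0.2800·625 + 0.2625·1225) / 0.270375 = 1154.5625 / 0.270375 ≈ 4270.23
  x_2 = (0.1675·1175 + 0.4700·625 + 0.2475·1225) / 0.270375 = 793.75 / 0.270375 ≈ 2935.74
  x_3 = (0.1750·1175 + 0.0875·625 + 0.4200·1225) / 0.270375 = 774.8125 / 0.270375 ≈ 2865.70

x_3 = 2865.70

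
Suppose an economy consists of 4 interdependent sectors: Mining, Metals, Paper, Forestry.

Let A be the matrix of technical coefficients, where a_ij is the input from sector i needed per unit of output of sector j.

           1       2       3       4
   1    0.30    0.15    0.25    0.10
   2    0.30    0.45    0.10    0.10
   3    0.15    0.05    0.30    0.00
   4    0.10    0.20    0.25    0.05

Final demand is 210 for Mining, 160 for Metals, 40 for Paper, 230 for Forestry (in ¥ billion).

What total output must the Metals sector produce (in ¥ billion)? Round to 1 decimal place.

x_2 = 778.8

I − A =
  [   0.70    -0.15    -0.25    -0.10]
  [  -0.30     0.55    -0.10    -0.10]
  [  -0.15    -0.05     0.70     0.00]
  [  -0.10    -0.20    -0.25     0.95]
Compute the cofactors C_ij = (−1)^(i+j)·(3×3 minor ij) of I−A; the adjugate is their transpose:
adj(I−A) = Cᵀ =
  [ 0.345750   0.126875   0.159375   0.049750]
  [ 0.224500   0.419125   0.164250   0.067750]
  [ 0.090125   0.057125   0.296000   0.015500]
  [ 0.107375   0.116625   0.129250   0.207875]
det(I−A) = Σ_j (I−A)_1j·C_1j = (0.70)(0.345750) + (-0.15)(0.224500) + (-0.25)(0.090125) + (-0.10)(0.107375) = 0.17508125
(I − A)⁻¹ = adj(I−A) / det(I−A) ≈
  [   1.9748     0.7247     0.9103     0.2842]
  [   1.2823     2.3939     0.9381     0.3870]
  [   0.5148     0.3263     1.6906     0.0885]
  [   0.6133     0.6661     0.7382     1.1873]
x = (I − A)⁻¹ d = adj(I−A)·d / det(I−A), with det(I−A) = 0.17508125:
  x_1 = (0.345750·210 + 0.126875·160 + 0.159375·40 + 0.049750·230) / 0.17508125 = 110.725 / 0.17508125 ≈ 632.4
  x_2 = (0.224500·210 + 0.419125·160 + 0.164250·40 + 0.067750·230) / 0.17508125 = 136.3575 / 0.17508125 ≈ 778.8
  x_3 = (0.090125·210 + 0.057125·160 + 0.296000·40 + 0.015500·230) / 0.17508125 = 43.47125 / 0.17508125 ≈ 248.3
  x_4 = (0.107375·210 + 0.116625·160 + 0.129250·40 + 0.207875·230) / 0.17508125 = 94.19 / 0.17508125 ≈ 538.0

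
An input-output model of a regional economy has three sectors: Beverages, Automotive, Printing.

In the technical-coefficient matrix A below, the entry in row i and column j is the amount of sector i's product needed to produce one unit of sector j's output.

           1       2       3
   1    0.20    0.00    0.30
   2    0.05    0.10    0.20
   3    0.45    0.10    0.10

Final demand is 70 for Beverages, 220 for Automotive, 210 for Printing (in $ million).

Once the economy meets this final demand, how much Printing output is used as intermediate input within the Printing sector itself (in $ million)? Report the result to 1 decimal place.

z_33 = 38.8

I − A =
  [   0.80     0.00    -0.30]
  [  -0.05     0.90    -0.20]
  [  -0.45    -0.10     0.90]
Cofactors of I−A, C_ij = (−1)^(i+j)·(minor ij) (rows/columns in the sector order above):
  C_11 = (0.90)(0.90) − (-0.20)(-0.10) = 0.7900
  C_12 = −[(-0.05)(0.90) − (-0.20)(-0.45)] = 0.1350
  C_13 = (-0.05)(-0.10) − (0.90)(-0.45) = 0.4100
  C_21 = −[(0.00)(0.90) − (-0.30)(-0.10)] = 0.0300
  C_22 = (0.80)(0.90) − (-0.30)(-0.45) = 0.5850
  C_23 = −[(0.80)(-0.10) − (0.00)(-0.45)] = 0.0800
  C_31 = (0.00)(-0.20) − (-0.30)(0.90) = 0.2700
  C_32 = −[(0.80)(-0.20) − (-0.30)(-0.05)] = 0.1750
  C_33 = (0.80)(0.90) − (0.00)(-0.05) = 0.7200
det(I−A) = Σ_j (I−A)_1j·C_1j = (0.80)(0.7900) + (0.00)(0.1350) + (-0.30)(0.4100) = 0.5090
adj(I−A) = Cᵀ =
  [ 0.7900   0.0300   0.2700]
  [ 0.1350   0.5850   0.1750]
  [ 0.4100   0.0800   0.7200]
(I − A)⁻¹ = adj(I−A) / det(I−A) ≈
  [   1.5521     0.0589     0.5305]
  [   0.2652     1.1493     0.3438]
  [   0.8055     0.1572     1.4145]
First solve x = (I − A)⁻¹ d = adj(I−A)·d / det(I−A); in particular x_3 = (0.4100·70 + 0.0800·220 + 0.7200·210) / 0.5090 = 197.50 / 0.5090 ≈ 388.016.
Intermediate flow from 3 to 3: z_33 = a_33 · x_3 = 0.10 × 197.50 / 0.5090 = 19.75 / 0.5090 ≈ 38.8.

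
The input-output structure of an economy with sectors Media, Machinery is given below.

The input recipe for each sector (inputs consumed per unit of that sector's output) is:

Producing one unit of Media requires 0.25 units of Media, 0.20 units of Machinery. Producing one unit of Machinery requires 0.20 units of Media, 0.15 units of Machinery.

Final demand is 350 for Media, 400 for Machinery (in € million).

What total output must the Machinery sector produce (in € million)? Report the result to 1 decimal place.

I − A =
  [   0.75    -0.20]
  [  -0.20     0.85]
det(I−A) = (0.75)(0.85) − (-0.20)(-0.20) = 0.5975
adj(I−A) = [[0.85, 0.20], [0.20, 0.75]]
(I − A)⁻¹ = adj(I−A) / det(I−A) ≈
  [   1.4226     0.3347]
  [   0.3347     1.2552]
x = (I − A)⁻¹ d = adj(I−A)·d / det(I−A), with det(I−A) = 0.5975:
  x_1 = (0.85·350 + 0.20·400) / 0.5975 = 377.50 / 0.5975 ≈ 631.8
  x_2 = (0.20·350 + 0.75·400) / 0.5975 = 370.00 / 0.5975 ≈ 619.2

x_2 = 619.2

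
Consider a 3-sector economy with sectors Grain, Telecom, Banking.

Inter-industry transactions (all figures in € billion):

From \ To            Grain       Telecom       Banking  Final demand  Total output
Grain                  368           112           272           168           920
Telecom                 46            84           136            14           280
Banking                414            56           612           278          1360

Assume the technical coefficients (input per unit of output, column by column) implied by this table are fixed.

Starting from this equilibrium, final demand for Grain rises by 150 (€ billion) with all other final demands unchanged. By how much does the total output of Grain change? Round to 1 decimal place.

Technical coefficients a_ij = z_ij / X_j:
  a_11 = 368/920 = 0.40, a_21 = 46/920 = 0.05, a_31 = 414/920 = 0.45
  a_12 = 112/280 = 0.40, a_22 = 84/280 = 0.30, a_32 = 56/280 = 0.20
  a_13 = 272/1360 = 0.20, a_23 = 136/1360 = 0.10, a_33 = 612/1360 = 0.45
I − A =
  [   0.60    -0.40    -0.20]
  [  -0.05     0.70    -0.10]
  [  -0.45    -0.20     0.55]
Cofactors of I−A, C_ij = (−1)^(i+j)·(minor ij) (rows/columns in the sector order above):
  C_11 = (0.70)(0.55) − (-0.10)(-0.20) = 0.3650
  C_12 = −[(-0.05)(0.55) − (-0.10)(-0.45)] = 0.0725
  C_13 = (-0.05)(-0.20) − (0.70)(-0.45) = 0.3250
  C_21 = −[(-0.40)(0.55) − (-0.20)(-0.20)] = 0.2600
  C_22 = (0.60)(0.55) − (-0.20)(-0.45) = 0.2400
  C_23 = −[(0.60)(-0.20) − (-0.40)(-0.45)] = 0.3000
  C_31 = (-0.40)(-0.10) − (-0.20)(0.70) = 0.1800
  C_32 = −[(0.60)(-0.10) − (-0.20)(-0.05)] = 0.0700
  C_33 = (0.60)(0.70) − (-0.40)(-0.05) = 0.4000
det(I−A) = Σ_j (I−A)_1j·C_1j = (0.60)(0.3650) + (-0.40)(0.0725) + (-0.20)(0.3250) = 0.1250
adj(I−A) = Cᵀ =
  [ 0.3650   0.2600   0.1800]
  [ 0.0725   0.2400   0.0700]
  [ 0.3250   0.3000   0.4000]
(I − A)⁻¹ = adj(I−A) / det(I−A) ≈
  [   2.9200     2.0800     1.4400]
  [   0.5800     1.9200     0.5600]
  [   2.6000     2.4000     3.2000]
Δx = (I − A)⁻¹ Δd with Δd having +150 in the Grain component and 0 elsewhere.
So Δx_1 = L_11 · (+150), where L_11 = adj(I−A)_11 / det(I−A) = 0.3650 / 0.1250.
Δx_1 = 0.3650 × (+150) / 0.1250 = 54.75 / 0.1250 = 438.0.

Δx_1 = 438.0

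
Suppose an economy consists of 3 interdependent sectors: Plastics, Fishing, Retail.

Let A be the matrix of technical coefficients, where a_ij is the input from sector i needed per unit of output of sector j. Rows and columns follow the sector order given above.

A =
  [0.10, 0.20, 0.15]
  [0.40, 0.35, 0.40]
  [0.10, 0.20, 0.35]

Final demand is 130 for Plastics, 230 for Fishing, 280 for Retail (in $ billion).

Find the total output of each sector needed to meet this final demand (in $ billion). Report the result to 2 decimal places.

I − A =
  [   0.90    -0.20    -0.15]
  [  -0.40     0.65    -0.40]
  [  -0.10    -0.20     0.65]
Cofactors of I−A, C_ij = (−1)^(i+j)·(minor ij) (rows/columns in the sector order above):
  C_11 = (0.65)(0.65) − (-0.40)(-0.20) = 0.3425
  C_12 = −[(-0.40)(0.65) − (-0.40)(-0.10)] = 0.3000
  C_13 = (-0.40)(-0.20) − (0.65)(-0.10) = 0.1450
  C_21 = −[(-0.20)(0.65) − (-0.15)(-0.20)] = 0.1600
  C_22 = (0.90)(0.65) − (-0.15)(-0.10) = 0.5700
  C_23 = −[(0.90)(-0.20) − (-0.20)(-0.10)] = 0.2000
  C_31 = (-0.20)(-0.40) − (-0.15)(0.65) = 0.1775
  C_32 = −[(0.90)(-0.40) − (-0.15)(-0.40)] = 0.4200
  C_33 = (0.90)(0.65) − (-0.20)(-0.40) = 0.5050
det(I−A) = Σ_j (I−A)_1j·C_1j = (0.90)(0.3425) + (-0.20)(0.3000) + (-0.15)(0.1450) = 0.2265
adj(I−A) = Cᵀ =
  [ 0.3425   0.1600   0.1775]
  [ 0.3000   0.5700   0.4200]
  [ 0.1450   0.2000   0.5050]
(I − A)⁻¹ = adj(I−A) / det(I−A) ≈
  [   1.5121     0.7064     0.7837]
  [   1.3245     2.5166     1.8543]
  [   0.6402     0.8830     2.2296]
x = (I − A)⁻¹ d = adj(I−A)·d / det(I−A), with det(I−A) = 0.2265:
  x_1 = (0.3425·130 + 0.1600·230 + 0.1775·280) / 0.2265 = 131.025 / 0.2265 ≈ 578.48
  x_2 = (0.3000·130 + 0.5700·230 + 0.4200·280) / 0.2265 = 287.70 / 0.2265 ≈ 1270.20
  x_3 = (0.1450·130 + 0.2000·230 + 0.5050·280) / 0.2265 = 206.25 / 0.2265 ≈ 910.60

x_1 = 578.48, x_2 = 1270.20, x_3 = 910.60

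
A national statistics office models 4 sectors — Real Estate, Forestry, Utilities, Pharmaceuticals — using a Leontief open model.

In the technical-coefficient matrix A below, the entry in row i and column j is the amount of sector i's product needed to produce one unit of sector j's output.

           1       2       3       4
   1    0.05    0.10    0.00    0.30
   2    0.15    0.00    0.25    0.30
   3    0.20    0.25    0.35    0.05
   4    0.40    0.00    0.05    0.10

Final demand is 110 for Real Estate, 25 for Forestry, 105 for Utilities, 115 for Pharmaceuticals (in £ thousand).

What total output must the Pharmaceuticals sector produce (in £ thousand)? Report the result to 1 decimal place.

x_4 = 241.2

I − A =
  [   0.95    -0.10     0.00    -0.30]
  [  -0.15     1.00    -0.25    -0.30]
  [  -0.20    -0.25     0.65    -0.05]
  [  -0.40     0.00    -0.05     0.90]
Compute the cofactors C_ij = (−1)^(i+j)·(3×3 minor ij) of I−A; the adjugate is their transpose:
adj(I−A) = Cᵀ =
  [ 0.522500   0.062000   0.039000   0.197000]
  [ 0.218375   0.472375   0.200250   0.241375]
  [ 0.263750   0.203750   0.709500   0.195250]
  [ 0.246875   0.038875   0.056750   0.543375]
det(I−A) = Σ_j (I−A)_1j·C_1j = (0.95)(0.522500) + (-0.10)(0.218375) + (0.00)(0.263750) + (-0.30)(0.246875) = 0.400475
(I − A)⁻¹ = adj(I−A) / det(I−A) ≈
  [   1.3047     0.1548     0.0974     0.4919]
  [   0.5453     1.1795     0.5000     0.6027]
  [   0.6586     0.5088     1.7716     0.4875]
  [   0.6165     0.0971     0.1417     1.3568]
x = (I − A)⁻¹ d = adj(I−A)·d / det(I−A), with det(I−A) = 0.400475:
  x_1 = (0.522500·110 + 0.062000·25 + 0.039000·105 + 0.197000·115) / 0.400475 = 85.775 / 0.400475 ≈ 214.2
  x_2 = (0.218375·110 + 0.472375·25 + 0.200250·105 + 0.241375·115) / 0.400475 = 84.615 / 0.400475 ≈ 211.3
  x_3 = (0.263750·110 + 0.203750·25 + 0.709500·105 + 0.195250·115) / 0.400475 = 131.0575 / 0.400475 ≈ 327.3
  x_4 = (0.246875·110 + 0.038875·25 + 0.056750·105 + 0.543375·115) / 0.400475 = 96.575 / 0.400475 ≈ 241.2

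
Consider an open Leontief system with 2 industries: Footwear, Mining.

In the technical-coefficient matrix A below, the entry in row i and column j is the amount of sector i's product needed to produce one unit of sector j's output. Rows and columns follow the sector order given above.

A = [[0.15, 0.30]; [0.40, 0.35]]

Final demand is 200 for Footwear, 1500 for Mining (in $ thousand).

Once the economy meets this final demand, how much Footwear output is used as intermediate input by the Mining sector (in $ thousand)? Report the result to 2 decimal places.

z_FM = 939.88

I − A =
  [   0.85    -0.30]
  [  -0.40     0.65]
det(I−A) = (0.85)(0.65) − (-0.30)(-0.40) = 0.4325
adj(I−A) = [[0.65, 0.30], [0.40, 0.85]]
(I − A)⁻¹ = adj(I−A) / det(I−A) ≈
  [   1.5029     0.6936]
  [   0.9249     1.9653]
First solve x = (I − A)⁻¹ d = adj(I−A)·d / det(I−A); in particular x_M = (0.40·200 + 0.85·1500) / 0.4325 = 1355.00 / 0.4325 ≈ 3132.9480.
Intermediate flow from F to M: z_FM = a_FM · x_M = 0.30 × 1355.00 / 0.4325 = 406.50 / 0.4325 ≈ 939.88.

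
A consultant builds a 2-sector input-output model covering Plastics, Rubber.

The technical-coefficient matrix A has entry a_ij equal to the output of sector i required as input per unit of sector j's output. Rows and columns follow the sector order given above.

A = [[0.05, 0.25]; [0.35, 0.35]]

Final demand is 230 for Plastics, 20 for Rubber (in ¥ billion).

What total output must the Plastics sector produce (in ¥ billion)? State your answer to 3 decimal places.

I − A =
  [   0.95    -0.25]
  [  -0.35     0.65]
det(I−A) = (0.95)(0.65) − (-0.25)(-0.35) = 0.5300
adj(I−A) = [[0.65, 0.25], [0.35, 0.95]]
(I − A)⁻¹ = adj(I−A) / det(I−A) ≈
  [   1.2264     0.4717]
  [   0.6604     1.7925]
x = (I − A)⁻¹ d = adj(I−A)·d / det(I−A), with det(I−A) = 0.5300:
  x_P = (0.65·230 + 0.25·20) / 0.5300 = 154.50 / 0.5300 ≈ 291.509
  x_R = (0.35·230 + 0.95·20) / 0.5300 = 99.50 / 0.5300 ≈ 187.736

x_P = 291.509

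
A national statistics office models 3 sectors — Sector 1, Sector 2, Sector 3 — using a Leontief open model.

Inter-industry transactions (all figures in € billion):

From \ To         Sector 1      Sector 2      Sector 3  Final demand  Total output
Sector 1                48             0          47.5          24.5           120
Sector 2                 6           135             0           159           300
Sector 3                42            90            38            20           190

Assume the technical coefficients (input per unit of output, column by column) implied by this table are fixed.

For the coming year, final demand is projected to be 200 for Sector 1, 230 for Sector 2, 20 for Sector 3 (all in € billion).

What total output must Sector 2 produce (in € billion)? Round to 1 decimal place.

Technical coefficients a_ij = z_ij / X_j:
  a_11 = 48/120 = 0.40, a_21 = 6/120 = 0.05, a_31 = 42/120 = 0.35
  a_12 = 0/300 = 0.00, a_22 = 135/300 = 0.45, a_32 = 90/300 = 0.30
  a_13 = 47.5/190 = 0.25, a_23 = 0/190 = 0.00, a_33 = 38/190 = 0.20
I − A =
  [   0.60     0.00    -0.25]
  [  -0.05     0.55     0.00]
  [  -0.35    -0.30     0.80]
Cofactors of I−A, C_ij = (−1)^(i+j)·(minor ij) (rows/columns in the sector order above):
  C_11 = (0.55)(0.80) − (0.00)(-0.30) = 0.4400
  C_12 = −[(-0.05)(0.80) − (0.00)(-0.35)] = 0.0400
  C_13 = (-0.05)(-0.30) − (0.55)(-0.35) = 0.2075
  C_21 = −[(0.00)(0.80) − (-0.25)(-0.30)] = 0.0750
  C_22 = (0.60)(0.80) − (-0.25)(-0.35) = 0.3925
  C_23 = −[(0.60)(-0.30) − (0.00)(-0.35)] = 0.1800
  C_31 = (0.00)(0.00) − (-0.25)(0.55) = 0.1375
  C_32 = −[(0.60)(0.00) − (-0.25)(-0.05)] = 0.0125
  C_33 = (0.60)(0.55) − (0.00)(-0.05) = 0.3300
det(I−A) = Σ_j (I−A)_1j·C_1j = (0.60)(0.4400) + (0.00)(0.0400) + (-0.25)(0.2075) = 0.212125
adj(I−A) = Cᵀ =
  [ 0.4400   0.0750   0.1375]
  [ 0.0400   0.3925   0.0125]
  [ 0.2075   0.1800   0.3300]
(I − A)⁻¹ = adj(I−A) / det(I−A) ≈
  [   2.0742     0.3536     0.6482]
  [   0.1886     1.8503     0.0589]
  [   0.9782     0.8486     1.5557]
x = (I − A)⁻¹ d = adj(I−A)·d / det(I−A), with det(I−A) = 0.212125:
  x_1 = (0.4400·200 + 0.0750·230 + 0.1375·20) / 0.212125 = 108.00 / 0.212125 ≈ 509.1
  x_2 = (0.0400·200 + 0.3925·230 + 0.0125·20) / 0.212125 = 98.525 / 0.212125 ≈ 464.5
  x_3 = (0.2075·200 + 0.1800·230 + 0.3300·20) / 0.212125 = 89.50 / 0.212125 ≈ 421.9

x_2 = 464.5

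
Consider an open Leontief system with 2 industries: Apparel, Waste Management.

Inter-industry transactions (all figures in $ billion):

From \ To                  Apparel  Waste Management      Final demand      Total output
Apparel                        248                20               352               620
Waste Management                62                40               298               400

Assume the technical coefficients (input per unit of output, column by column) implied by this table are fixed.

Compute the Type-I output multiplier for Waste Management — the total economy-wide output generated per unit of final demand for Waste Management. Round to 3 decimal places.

Technical coefficients a_ij = z_ij / X_j:
  a_AA = 248/620 = 0.40, a_WA = 62/620 = 0.10
  a_AW = 20/400 = 0.05, a_WW = 40/400 = 0.10
I − A =
  [   0.60    -0.05]
  [  -0.10     0.90]
det(I−A) = (0.60)(0.90) − (-0.05)(-0.10) = 0.5350
adj(I−A) = [[0.90, 0.05], [0.10, 0.60]]
(I − A)⁻¹ = adj(I−A) / det(I−A) ≈
  [   1.6822     0.0935]
  [   0.1869     1.1215]
The output multiplier for sector j is the column-j sum of the Leontief inverse (I − A)⁻¹ = adj(I−A) / det(I−A).
Column W of adj(I−A): (0.05, 0.60); det(I−A) = 0.5350.
m_W = (0.05 + 0.60) / 0.5350 = 0.65 / 0.5350 ≈ 1.215.

m_W = 1.215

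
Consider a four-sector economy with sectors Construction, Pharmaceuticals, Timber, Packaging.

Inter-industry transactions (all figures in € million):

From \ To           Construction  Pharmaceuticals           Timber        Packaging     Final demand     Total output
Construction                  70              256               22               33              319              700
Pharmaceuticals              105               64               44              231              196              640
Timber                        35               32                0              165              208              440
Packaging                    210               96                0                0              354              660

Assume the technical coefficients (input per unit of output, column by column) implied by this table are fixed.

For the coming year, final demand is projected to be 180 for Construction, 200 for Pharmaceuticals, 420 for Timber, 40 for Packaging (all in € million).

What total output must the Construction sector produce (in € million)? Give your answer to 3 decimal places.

Technical coefficients a_ij = z_ij / X_j:
  a_11 = 70/700 = 0.10, a_21 = 105/700 = 0.15, a_31 = 35/700 = 0.05, a_41 = 210/700 = 0.30
  a_12 = 256/640 = 0.40, a_22 = 64/640 = 0.10, a_32 = 32/640 = 0.05, a_42 = 96/640 = 0.15
  a_13 = 22/440 = 0.05, a_23 = 44/440 = 0.10, a_33 = 0/440 = 0.00, a_43 = 0/440 = 0.00
  a_14 = 33/660 = 0.05, a_24 = 231/660 = 0.35, a_34 = 165/660 = 0.25, a_44 = 0/660 = 0.00
I − A =
  [   0.90    -0.40    -0.05    -0.05]
  [  -0.15     0.90    -0.10    -0.35]
  [  -0.05    -0.05     1.00    -0.25]
  [  -0.30    -0.15     0.00     1.00]
Compute the cofactors C_ij = (−1)^(i+j)·(3×3 minor ij) of I−A; the adjugate is their transpose:
adj(I−A) = Cᵀ =
  [ 0.838750   0.411875   0.083125   0.206875]
  [ 0.267500   0.878750   0.101250   0.346250]
  [ 0.128250   0.128375   0.646125   0.212875]
  [ 0.291750   0.255375   0.040125   0.740875]
det(I−A) = Σ_j (I−A)_1j·C_1j = (0.90)(0.838750) + (-0.40)(0.267500) + (-0.05)(0.128250) + (-0.05)(0.291750) = 0.626875
(I − A)⁻¹ = adj(I−A) / det(I−A) ≈
  [   1.3380     0.6570     0.1326     0.3300]
  [   0.4267     1.4018     0.1615     0.5523]
  [   0.2046     0.2048     1.0307     0.3396]
  [   0.4654     0.4074     0.0640     1.1819]
x = (I − A)⁻¹ d = adj(I−A)·d / det(I−A), with det(I−A) = 0.626875:
  x_1 = (0.838750·180 + 0.411875·200 + 0.083125·420 + 0.206875·40) / 0.626875 = 276.5375 / 0.626875 ≈ 441.137
  x_2 = (0.267500·180 + 0.878750·200 + 0.101250·420 + 0.346250·40) / 0.626875 = 280.275 / 0.626875 ≈ 447.099
  x_3 = (0.128250·180 + 0.128375·200 + 0.646125·420 + 0.212875·40) / 0.626875 = 328.6475 / 0.626875 ≈ 524.263
  x_4 = (0.291750·180 + 0.255375·200 + 0.040125·420 + 0.740875·40) / 0.626875 = 150.0775 / 0.626875 ≈ 239.406

x_1 = 441.137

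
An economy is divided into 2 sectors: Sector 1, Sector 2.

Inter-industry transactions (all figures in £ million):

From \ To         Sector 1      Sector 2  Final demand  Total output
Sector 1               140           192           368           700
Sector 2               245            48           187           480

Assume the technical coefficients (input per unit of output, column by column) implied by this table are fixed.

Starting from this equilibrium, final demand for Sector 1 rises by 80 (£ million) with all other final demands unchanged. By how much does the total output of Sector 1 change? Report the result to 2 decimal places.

Δx_1 = 124.14

Technical coefficients a_ij = z_ij / X_j:
  a_11 = 140/700 = 0.20, a_21 = 245/700 = 0.35
  a_12 = 192/480 = 0.40, a_22 = 48/480 = 0.10
I − A =
  [   0.80    -0.40]
  [  -0.35     0.90]
det(I−A) = (0.80)(0.90) − (-0.40)(-0.35) = 0.5800
adj(I−A) = [[0.90, 0.40], [0.35, 0.80]]
(I − A)⁻¹ = adj(I−A) / det(I−A) ≈
  [   1.5517     0.6897]
  [   0.6034     1.3793]
Δx = (I − A)⁻¹ Δd with Δd having +80 in the Sector 1 component and 0 elsewhere.
So Δx_1 = L_11 · (+80), where L_11 = adj(I−A)_11 / det(I−A) = 0.90 / 0.5800.
Δx_1 = 0.90 × (+80) / 0.5800 = 72.00 / 0.5800 ≈ 124.14.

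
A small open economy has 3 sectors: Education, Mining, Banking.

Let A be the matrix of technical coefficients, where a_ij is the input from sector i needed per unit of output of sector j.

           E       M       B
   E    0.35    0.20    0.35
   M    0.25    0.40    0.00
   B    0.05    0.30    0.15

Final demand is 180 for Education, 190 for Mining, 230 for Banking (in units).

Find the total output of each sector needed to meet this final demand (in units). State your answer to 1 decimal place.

I − A =
  [   0.65    -0.20    -0.35]
  [  -0.25     0.60     0.00]
  [  -0.05    -0.30     0.85]
Cofactors of I−A, C_ij = (−1)^(i+j)·(minor ij) (rows/columns in the sector order above):
  C_11 = (0.60)(0.85) − (0.00)(-0.30) = 0.5100
  C_12 = −[(-0.25)(0.85) − (0.00)(-0.05)] = 0.2125
  C_13 = (-0.25)(-0.30) − (0.60)(-0.05) = 0.1050
  C_21 = −[(-0.20)(0.85) − (-0.35)(-0.30)] = 0.2750
  C_22 = (0.65)(0.85) − (-0.35)(-0.05) = 0.5350
  C_23 = −[(0.65)(-0.30) − (-0.20)(-0.05)] = 0.2050
  C_31 = (-0.20)(0.00) − (-0.35)(0.60) = 0.2100
  C_32 = −[(0.65)(0.00) − (-0.35)(-0.25)] = 0.0875
  C_33 = (0.65)(0.60) − (-0.20)(-0.25) = 0.3400
det(I−A) = Σ_j (I−A)_1j·C_1j = (0.65)(0.5100) + (-0.20)(0.2125) + (-0.35)(0.1050) = 0.25225
adj(I−A) = Cᵀ =
  [ 0.5100   0.2750   0.2100]
  [ 0.2125   0.5350   0.0875]
  [ 0.1050   0.2050   0.3400]
(I − A)⁻¹ = adj(I−A) / det(I−A) ≈
  [   2.0218     1.0902     0.8325]
  [   0.8424     2.1209     0.3469]
  [   0.4163     0.8127     1.3479]
x = (I − A)⁻¹ d = adj(I−A)·d / det(I−A), with det(I−A) = 0.25225:
  x_E = (0.5100·180 + 0.2750·190 + 0.2100·230) / 0.25225 = 192.35 / 0.25225 ≈ 762.5
  x_M = (0.2125·180 + 0.5350·190 + 0.0875·230) / 0.25225 = 160.025 / 0.25225 ≈ 634.4
  x_B = (0.1050·180 + 0.2050·190 + 0.3400·230) / 0.25225 = 136.05 / 0.25225 ≈ 539.3

x_E = 762.5, x_M = 634.4, x_B = 539.3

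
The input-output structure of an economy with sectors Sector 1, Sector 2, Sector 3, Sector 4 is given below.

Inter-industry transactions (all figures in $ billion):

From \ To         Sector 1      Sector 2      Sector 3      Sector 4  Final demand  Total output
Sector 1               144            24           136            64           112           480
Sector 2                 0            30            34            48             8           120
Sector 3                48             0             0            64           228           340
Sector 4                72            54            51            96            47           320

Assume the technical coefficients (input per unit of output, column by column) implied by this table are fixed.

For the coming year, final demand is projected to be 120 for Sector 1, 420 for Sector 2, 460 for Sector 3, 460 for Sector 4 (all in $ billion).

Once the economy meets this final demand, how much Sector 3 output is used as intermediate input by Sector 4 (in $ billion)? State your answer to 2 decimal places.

Technical coefficients a_ij = z_ij / X_j:
  a_11 = 144/480 = 0.30, a_21 = 0/480 = 0.00, a_31 = 48/480 = 0.10, a_41 = 72/480 = 0.15
  a_12 = 24/120 = 0.20, a_22 = 30/120 = 0.25, a_32 = 0/120 = 0.00, a_42 = 54/120 = 0.45
  a_13 = 136/340 = 0.40, a_23 = 34/340 = 0.10, a_33 = 0/340 = 0.00, a_43 = 51/340 = 0.15
  a_14 = 64/320 = 0.20, a_24 = 48/320 = 0.15, a_34 = 64/320 = 0.20, a_44 = 96/320 = 0.30
I − A =
  [   0.70    -0.20    -0.40    -0.20]
  [   0.00     0.75    -0.10    -0.15]
  [  -0.10     0.00     1.00    -0.20]
  [  -0.15    -0.45    -0.15     0.70]
Compute the cofactors C_ij = (−1)^(i+j)·(3×3 minor ij) of I−A; the adjugate is their transpose:
adj(I−A) = Cᵀ =
  [ 0.42600   0.26000   0.23300   0.24400]
  [ 0.03475   0.39600   0.07075   0.11500]
  [ 0.06825   0.09200   0.29325   0.12300]
  [ 0.12825   0.33000   0.15825   0.49300]
det(I−A) = Σ_j (I−A)_1j·C_1j = (0.70)(0.42600) + (-0.20)(0.03475) + (-0.40)(0.06825) + (-0.20)(0.12825) = 0.2383
(I − A)⁻¹ = adj(I−A) / det(I−A) ≈
  [   1.7877     1.0911     0.9778     1.0239]
  [   0.1458     1.6618     0.2969     0.4826]
  [   0.2864     0.3861     1.2306     0.5162]
  [   0.5382     1.3848     0.6641     2.0688]
First solve x = (I − A)⁻¹ d = adj(I−A)·d / det(I−A); in particular x_4 = (0.12825·120 + 0.33000·420 + 0.15825·460 + 0.49300·460) / 0.2383 = 453.565 / 0.2383 ≈ 1903.3361.
Intermediate flow from 3 to 4: z_34 = a_34 · x_4 = 0.20 × 453.565 / 0.2383 = 90.713 / 0.2383 ≈ 380.67.

z_34 = 380.67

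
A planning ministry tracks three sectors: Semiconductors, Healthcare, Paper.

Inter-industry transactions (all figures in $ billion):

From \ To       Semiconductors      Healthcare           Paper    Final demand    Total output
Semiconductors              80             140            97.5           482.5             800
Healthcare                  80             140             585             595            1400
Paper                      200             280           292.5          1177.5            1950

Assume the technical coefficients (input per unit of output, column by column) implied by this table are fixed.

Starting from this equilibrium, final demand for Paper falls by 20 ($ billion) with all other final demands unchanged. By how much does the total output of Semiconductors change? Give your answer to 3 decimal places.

Δx_1 = -2.474

Technical coefficients a_ij = z_ij / X_j:
  a_11 = 80/800 = 0.10, a_21 = 80/800 = 0.10, a_31 = 200/800 = 0.25
  a_12 = 140/1400 = 0.10, a_22 = 140/1400 = 0.10, a_32 = 280/1400 = 0.20
  a_13 = 97.5/1950 = 0.05, a_23 = 585/1950 = 0.30, a_33 = 292.5/1950 = 0.15
I − A =
  [   0.90    -0.10    -0.05]
  [  -0.10     0.90    -0.30]
  [  -0.25    -0.20     0.85]
Cofactors of I−A, C_ij = (−1)^(i+j)·(minor ij) (rows/columns in the sector order above):
  C_11 = (0.90)(0.85) − (-0.30)(-0.20) = 0.7050
  C_12 = −[(-0.10)(0.85) − (-0.30)(-0.25)] = 0.1600
  C_13 = (-0.10)(-0.20) − (0.90)(-0.25) = 0.2450
  C_21 = −[(-0.10)(0.85) − (-0.05)(-0.20)] = 0.0950
  C_22 = (0.90)(0.85) − (-0.05)(-0.25) = 0.7525
  C_23 = −[(0.90)(-0.20) − (-0.10)(-0.25)] = 0.2050
  C_31 = (-0.10)(-0.30) − (-0.05)(0.90) = 0.0750
  C_32 = −[(0.90)(-0.30) − (-0.05)(-0.10)] = 0.2750
  C_33 = (0.90)(0.90) − (-0.10)(-0.10) = 0.8000
det(I−A) = Σ_j (I−A)_1j·C_1j = (0.90)(0.7050) + (-0.10)(0.1600) + (-0.05)(0.2450) = 0.60625
adj(I−A) = Cᵀ =
  [ 0.7050   0.0950   0.0750]
  [ 0.1600   0.7525   0.2750]
  [ 0.2450   0.2050   0.8000]
(I − A)⁻¹ = adj(I−A) / det(I−A) ≈
  [   1.1629     0.1567     0.1237]
  [   0.2639     1.2412     0.4536]
  [   0.4041     0.3381     1.3196]
Δx = (I − A)⁻¹ Δd with Δd having -20 in the Paper component and 0 elsewhere.
So Δx_1 = L_13 · (-20), where L_13 = adj(I−A)_13 / det(I−A) = 0.0750 / 0.60625.
Δx_1 = 0.0750 × (-20) / 0.60625 = -1.50 / 0.60625 ≈ -2.474.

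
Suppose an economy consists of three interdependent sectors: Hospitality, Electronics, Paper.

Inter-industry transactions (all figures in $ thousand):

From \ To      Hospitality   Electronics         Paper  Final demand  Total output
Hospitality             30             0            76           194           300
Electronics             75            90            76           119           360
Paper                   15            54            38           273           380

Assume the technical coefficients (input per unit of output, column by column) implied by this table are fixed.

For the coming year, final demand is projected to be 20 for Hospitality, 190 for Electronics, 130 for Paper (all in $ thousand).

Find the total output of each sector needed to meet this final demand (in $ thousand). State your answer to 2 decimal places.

Technical coefficients a_ij = z_ij / X_j:
  a_HH = 30/300 = 0.10, a_EH = 75/300 = 0.25, a_PH = 15/300 = 0.05
  a_HE = 0/360 = 0.00, a_EE = 90/360 = 0.25, a_PE = 54/360 = 0.15
  a_HP = 76/380 = 0.20, a_EP = 76/380 = 0.20, a_PP = 38/380 = 0.10
I − A =
  [   0.90     0.00    -0.20]
  [  -0.25     0.75    -0.20]
  [  -0.05    -0.15     0.90]
Cofactors of I−A, C_ij = (−1)^(i+j)·(minor ij) (rows/columns in the sector order above):
  C_11 = (0.75)(0.90) − (-0.20)(-0.15) = 0.6450
  C_12 = −[(-0.25)(0.90) − (-0.20)(-0.05)] = 0.2350
  C_13 = (-0.25)(-0.15) − (0.75)(-0.05) = 0.0750
  C_21 = −[(0.00)(0.90) − (-0.20)(-0.15)] = 0.0300
  C_22 = (0.90)(0.90) − (-0.20)(-0.05) = 0.8000
  C_23 = −[(0.90)(-0.15) − (0.00)(-0.05)] = 0.1350
  C_31 = (0.00)(-0.20) − (-0.20)(0.75) = 0.1500
  C_32 = −[(0.90)(-0.20) − (-0.20)(-0.25)] = 0.2300
  C_33 = (0.90)(0.75) − (0.00)(-0.25) = 0.6750
det(I−A) = Σ_j (I−A)_1j·C_1j = (0.90)(0.6450) + (0.00)(0.2350) + (-0.20)(0.0750) = 0.5655
adj(I−A) = Cᵀ =
  [ 0.6450   0.0300   0.1500]
  [ 0.2350   0.8000   0.2300]
  [ 0.0750   0.1350   0.6750]
(I − A)⁻¹ = adj(I−A) / det(I−A) ≈
  [   1.1406     0.0531     0.2653]
  [   0.4156     1.4147     0.4067]
  [   0.1326     0.2387     1.1936]
x = (I − A)⁻¹ d = adj(I−A)·d / det(I−A), with det(I−A) = 0.5655:
  x_H = (0.6450·20 + 0.0300·190 + 0.1500·130) / 0.5655 = 38.10 / 0.5655 ≈ 67.37
  x_E = (0.2350·20 + 0.8000·190 + 0.2300·130) / 0.5655 = 186.60 / 0.5655 ≈ 329.97
  x_P = (0.0750·20 + 0.1350·190 + 0.6750·130) / 0.5655 = 114.90 / 0.5655 ≈ 203.18

x_H = 67.37, x_E = 329.97, x_P = 203.18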